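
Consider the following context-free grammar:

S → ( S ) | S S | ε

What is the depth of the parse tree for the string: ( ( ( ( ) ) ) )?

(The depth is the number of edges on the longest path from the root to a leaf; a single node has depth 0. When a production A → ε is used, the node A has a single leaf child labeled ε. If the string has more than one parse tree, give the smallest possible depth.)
The string is 4 nested pairs. The shallowest parse tree applies S → ( S ) 4 times (one node per nested pair, each a child of the previous) and then S → ε in the middle.
S nodes at depths 0..4, ε leaf at depth 5; parentheses leaves are at depths 1..4.
(Using S → S S with an S → ε child anywhere only adds levels, so it cannot give a shallower tree.)
Depth = 5.

Final answer: 5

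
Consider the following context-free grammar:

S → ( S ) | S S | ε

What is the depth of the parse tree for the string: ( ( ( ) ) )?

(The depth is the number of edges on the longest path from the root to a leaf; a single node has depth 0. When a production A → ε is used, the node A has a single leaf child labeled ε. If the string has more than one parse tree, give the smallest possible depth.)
The string is 3 nested pairs. The shallowest parse tree applies S → ( S ) 3 times (one node per nested pair, each a child of the previous) and then S → ε in the middle.
S nodes at depths 0..3, ε leaf at depth 4; parentheses leaves are at depths 1..3.
(Using S → S S with an S → ε child anywhere only adds levels, so it cannot give a shallower tree.)
Depth = 4.

Final answer: 4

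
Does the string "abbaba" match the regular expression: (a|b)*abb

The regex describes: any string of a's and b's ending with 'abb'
No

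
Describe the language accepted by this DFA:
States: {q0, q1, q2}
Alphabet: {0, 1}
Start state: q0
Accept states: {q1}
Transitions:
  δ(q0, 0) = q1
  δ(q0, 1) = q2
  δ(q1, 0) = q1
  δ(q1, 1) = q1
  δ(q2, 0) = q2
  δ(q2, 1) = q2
Analyzing the DFA structure:
Start state: q0
Accept states: {q1}
Interpreting what each state remembers (checking against the transitions):
  q0: nothing has been read yet
  q1: the first symbol was 0
  q2: the first symbol was 1 (trap state)
  δ(q0, 0): in q0 (nothing has been read yet), after reading 0 we have: the first symbol was 0 → q1
  δ(q0, 1): in q0 (nothing has been read yet), after reading 1 we have: the first symbol was 1 (trap state) → q2
  δ(q1, 0): in q1 (the first symbol was 0), after reading 0 we have: the first symbol was 0 → q1
  δ(q1, 1): in q1 (the first symbol was 0), after reading 1 we have: the first symbol was 0 → q1
  δ(q2, 0): in q2 (the first symbol was 1 (trap state)), after reading 0 we have: the first symbol was 1 (trap state) → q2
  δ(q2, 1): in q2 (the first symbol was 1 (trap state)), after reading 1 we have: the first symbol was 1 (trap state) → q2
A string is accepted iff it ends in {q1}, i.e. the first symbol was 0.
Language: All binary strings starting with 0

Final answer: All binary strings starting with 0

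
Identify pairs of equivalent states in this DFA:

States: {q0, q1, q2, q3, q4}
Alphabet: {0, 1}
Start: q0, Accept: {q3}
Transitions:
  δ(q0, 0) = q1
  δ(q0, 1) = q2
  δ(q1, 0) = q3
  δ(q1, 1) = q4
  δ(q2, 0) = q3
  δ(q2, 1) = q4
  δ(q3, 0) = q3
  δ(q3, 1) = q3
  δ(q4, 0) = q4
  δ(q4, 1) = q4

Using the table-filling algorithm:
Round 0 – mark pairs where exactly one state is accepting: (q0,q3), (q1,q3), (q2,q3), (q3,q4)
Round 1 – newly marked: (q0,q1) [on 0: q1 vs q3, already marked]; (q0,q2) [on 0: q1 vs q3, already marked]; (q1,q4) [on 0: q3 vs q4, already marked]; (q2,q4) [on 0: q3 vs q4, already marked]
Round 2 – newly marked: (q0,q4) [on 0: q1 vs q4, already marked]
No further pairs can be marked.
(q1, q2) unmarked: δ(q1,0)=q3, δ(q2,0)=q3; δ(q1,1)=q4, δ(q2,1)=q4 → equivalent
Equivalent pairs: (q1, q2)

Final answer: Equivalent pairs: (q1, q2)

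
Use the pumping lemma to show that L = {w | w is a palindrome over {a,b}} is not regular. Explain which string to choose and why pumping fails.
Language: L = {w | w is a palindrome over {a,b}} (strings that read the same forwards and backwards)
Step 1: Assume for contradiction that L is regular, with pumping length p.
Step 2: Choose s = a^p b a^p. Then s ∈ L (it reads the same forwards and backwards) and |s| ≥ p.
Step 3: Consider any decomposition s = xyz with |xy| ≤ p and |y| > 0. Since |xy| ≤ p and the first p symbols of s are all a's, y = a^k for some k with 1 ≤ k ≤ p.
Step 4: Pumping up (i = 2): xy²z = a^(p+k) b a^p. Its reverse is a^p b a^(p+k) ≠ a^(p+k) b a^p (the single b is no longer in the middle), so xy²z is not a palindrome and xy²z ∉ L.
This contradicts the pumping lemma, so L is not regular.

Final answer: Choose s = a^p b a^p. Since |xy| ≤ p, y = a^k with k ≥ 1. Then xy²z = a^(p+k) b a^p is not a palindrome, so ∉ L.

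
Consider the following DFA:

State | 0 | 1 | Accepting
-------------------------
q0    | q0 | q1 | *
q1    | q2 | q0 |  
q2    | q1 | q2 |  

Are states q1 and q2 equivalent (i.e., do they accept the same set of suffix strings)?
Try the suffix "1".
From q1: q1 → q0 — accepting.
From q2: q2 → q2 — not accepting.
The two states disagree on this suffix, so they are not equivalent.

Final answer: No. Distinguishing string: "1" - accepted from q1 but not from q2.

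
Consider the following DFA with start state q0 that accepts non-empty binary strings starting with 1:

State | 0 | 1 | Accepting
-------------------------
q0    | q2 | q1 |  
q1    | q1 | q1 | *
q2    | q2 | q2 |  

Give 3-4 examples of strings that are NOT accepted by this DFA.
Any strings that end in a non-accepting state work; for example:
"00": q0 → q2 → q2; q2 is not accepting → rejected
"01": q0 → q2 → q2; q2 is not accepting → rejected
"0000": q0 → q2 → q2 → q2 → q2; q2 is not accepting → rejected
"0011": q0 → q2 → q2 → q2 → q2; q2 is not accepting → rejected

Final answer: "00", "01", "0000", "0011"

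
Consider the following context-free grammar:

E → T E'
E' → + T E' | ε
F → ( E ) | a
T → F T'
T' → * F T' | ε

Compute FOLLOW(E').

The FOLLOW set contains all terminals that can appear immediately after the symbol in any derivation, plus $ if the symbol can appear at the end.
Useful FIRST sets: FIRST(E') = {+, ε}, FIRST(T') = {*, ε} (both E' and T' are nullable).
FOLLOW(E): E is the start symbol → $; E appears in F → ( E ) followed by ')' → FOLLOW(E) = {), $}.
FOLLOW(E'): E' appears at the right end of E → T E' and of E' → + T E', so FOLLOW(E') ⊇ FOLLOW(E) (the second occurrence adds nothing new). FOLLOW(E') = {), $}.

Final answer: {$, )}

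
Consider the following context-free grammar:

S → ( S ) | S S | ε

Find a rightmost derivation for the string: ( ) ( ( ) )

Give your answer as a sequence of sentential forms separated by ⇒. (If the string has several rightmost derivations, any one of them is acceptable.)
Start with S.
Step 1: the rightmost non-terminal is S; apply S → S S:  S S
Step 2: the rightmost non-terminal is S; apply S → ( S ):  S ( S )
Step 3: the rightmost non-terminal is S; apply S → ( S ):  S ( ( S ) )
Step 4: the rightmost non-terminal is S; apply S → ε:  S ( ( ) )
Step 5: the rightmost non-terminal is S; apply S → ( S ):  ( S ) ( ( ) )
Step 6: the rightmost non-terminal is S; apply S → ε:  ( ) ( ( ) )

Final answer: S ⇒ S S ⇒ S ( S ) ⇒ S ( ( S ) ) ⇒ S ( ( ) ) ⇒ ( S ) ( ( ) ) ⇒ ( ) ( ( ) )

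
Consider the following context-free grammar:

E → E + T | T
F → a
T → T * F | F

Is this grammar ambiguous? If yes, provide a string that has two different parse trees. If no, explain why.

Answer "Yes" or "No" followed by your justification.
This is the standard stratified expression grammar: '+' is introduced only by the left-recursive rule E → E + T and '*' only by the left-recursive rule T → T * F, with F → a. For any string, the last '+' must be the one produced at the root E (everything after it is a T containing no '+'), and likewise within each T the last '*' is produced at its root. This fixes the parse tree uniquely (left-associative, '*' binding tighter than '+'), so every string has exactly one parse tree.

Final answer: No - the grammar is unambiguous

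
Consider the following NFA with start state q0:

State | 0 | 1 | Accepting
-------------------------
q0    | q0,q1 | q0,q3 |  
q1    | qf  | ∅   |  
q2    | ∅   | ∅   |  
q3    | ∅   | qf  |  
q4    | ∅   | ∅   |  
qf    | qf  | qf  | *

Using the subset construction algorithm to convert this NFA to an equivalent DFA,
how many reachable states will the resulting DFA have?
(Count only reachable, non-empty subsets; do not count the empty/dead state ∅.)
Start subset: {q0}
{q0}: on 0 → {q0, q1}, on 1 → {q0, q3}
{q0, q1}: on 0 → {q0, q1, qf}, on 1 → {q0, q3}
{q0, q3}: on 0 → {q0, q1}, on 1 → {q0, q3, qf}
{q0, q1, qf}: on 0 → {q0, q1, qf}, on 1 → {q0, q3, qf}
{q0, q3, qf}: on 0 → {q0, q1, qf}, on 1 → {q0, q3, qf}
Reachable non-empty subsets: {q0}, {q0, q1}, {q0, q3}, {q0, q1, qf}, {q0, q3, qf} — 5 in total.

Final answer: 5 states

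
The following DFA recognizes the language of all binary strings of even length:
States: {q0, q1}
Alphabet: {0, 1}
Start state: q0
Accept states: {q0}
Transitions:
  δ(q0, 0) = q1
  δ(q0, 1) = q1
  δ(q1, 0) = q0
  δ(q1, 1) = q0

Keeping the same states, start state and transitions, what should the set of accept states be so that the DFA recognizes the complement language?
The DFA is complete (every state has a transition on every symbol), so the complement
is recognized by the same DFA with accepting and non-accepting states swapped.
Original accept states: {q0}
Complement accept states = All states - Original accept states
= {q0, q1} - {q0}
= {q1}
Complement language: strings of ODD length

Final answer: {q1}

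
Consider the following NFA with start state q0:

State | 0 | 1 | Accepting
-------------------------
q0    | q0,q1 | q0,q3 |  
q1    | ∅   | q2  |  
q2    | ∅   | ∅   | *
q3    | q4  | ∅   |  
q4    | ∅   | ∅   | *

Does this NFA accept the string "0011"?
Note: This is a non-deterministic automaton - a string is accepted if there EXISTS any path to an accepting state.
Track the set of states the NFA could be in: start {q0}
Read '0': {q0} → {q0, q1}
Read '0': {q0, q1} → {q0, q1}
Read '1': {q0, q1} → {q0, q2, q3}
Read '1': {q0, q2, q3} → {q0, q3}
Final set {q0, q3} contains no accepting state → rejected.

Final answer: No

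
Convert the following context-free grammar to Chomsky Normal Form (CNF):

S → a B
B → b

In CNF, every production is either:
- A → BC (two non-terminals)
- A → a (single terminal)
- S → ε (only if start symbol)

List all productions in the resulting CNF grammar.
The grammar has no ε-productions or unit productions to eliminate.
S → a B has terminal a in a right-hand side of length ≥ 2: introduce T_a → a and use T_a in place of a.
B → b is already in CNF (single terminal) – keep it.
S → a B becomes S → T_a B.
Resulting CNF grammar (3 productions): T_a → a; B → b; S → T_a B

Final answer: T_a → a; B → b; S → T_a B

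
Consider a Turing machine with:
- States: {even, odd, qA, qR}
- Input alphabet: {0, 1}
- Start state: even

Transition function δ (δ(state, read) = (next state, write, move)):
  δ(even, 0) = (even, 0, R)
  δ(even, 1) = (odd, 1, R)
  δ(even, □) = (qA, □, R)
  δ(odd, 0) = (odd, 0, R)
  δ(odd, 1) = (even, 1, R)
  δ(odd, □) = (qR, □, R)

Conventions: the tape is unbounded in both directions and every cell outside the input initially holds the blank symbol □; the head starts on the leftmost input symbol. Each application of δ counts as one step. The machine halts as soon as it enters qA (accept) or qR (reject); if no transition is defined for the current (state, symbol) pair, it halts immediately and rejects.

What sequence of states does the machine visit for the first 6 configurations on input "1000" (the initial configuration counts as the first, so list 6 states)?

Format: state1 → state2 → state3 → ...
Step 0: [even]1000 (head at position 0)
Step 1: δ(even, 1) = (odd, 1, R)  ⊢  1[odd]000 (head at position 1)
Step 2: δ(odd, 0) = (odd, 0, R)  ⊢  10[odd]00 (head at position 2)
Step 3: δ(odd, 0) = (odd, 0, R)  ⊢  100[odd]0 (head at position 3)
Step 4: δ(odd, 0) = (odd, 0, R)  ⊢  1000[odd]□ (head at position 4)
Step 5: δ(odd, □) = (qR, □, R)  ⊢  1000□[qR]□ (head at position 5)
Reading off the states of these 6 configurations: even → odd → odd → odd → odd → qR

Final answer: even → odd → odd → odd → odd → qR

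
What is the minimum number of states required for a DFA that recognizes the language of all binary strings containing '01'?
Language: binary strings containing '01'
Lower bound (Myhill–Nerode): the prefixes ε, 0, 01 are pairwise distinguishable:
  ε vs 01: suffix ε distinguishes them (ε is rejected, 01 is accepted)
  0 vs 01: suffix ε distinguishes them (0 is rejected, 01 is accepted)
  ε vs 0: suffix 1 distinguishes them (ε·1 = 1 is rejected, 0·1 = 01 is accepted)
So any DFA needs at least 3 states.
Upper bound: a DFA with 3 states exists (one state per class above: 'no progress', 'last symbol 0', and 'seen 01' (accepting sink)).
Minimum states: 3

Final answer: 3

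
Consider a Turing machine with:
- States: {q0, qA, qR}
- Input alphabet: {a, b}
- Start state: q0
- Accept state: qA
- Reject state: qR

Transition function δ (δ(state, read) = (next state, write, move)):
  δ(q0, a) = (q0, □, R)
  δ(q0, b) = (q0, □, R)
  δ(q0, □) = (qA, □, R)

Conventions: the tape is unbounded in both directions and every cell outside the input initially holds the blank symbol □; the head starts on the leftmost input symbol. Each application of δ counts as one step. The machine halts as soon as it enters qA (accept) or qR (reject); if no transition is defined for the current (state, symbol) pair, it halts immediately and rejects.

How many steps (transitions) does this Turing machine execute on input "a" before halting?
Step 0: [q0]a (head at position 0)
Step 1: δ(q0, a) = (q0, □, R)  ⊢  □[q0]□ (head at position 1)
Step 2: δ(q0, □) = (qA, □, R)  ⊢  □□[qA]□ (head at position 2)
The machine is in qA, so it halts and accepts.
Number of transitions executed: 2.

Final answer: 2 steps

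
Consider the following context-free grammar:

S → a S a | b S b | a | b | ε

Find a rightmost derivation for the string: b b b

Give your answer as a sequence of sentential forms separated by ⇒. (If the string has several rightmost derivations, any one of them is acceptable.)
Start with S.
Step 1: the rightmost non-terminal is S; apply S → b S b:  b S b
Step 2: the rightmost non-terminal is S; apply S → b:  b b b

Final answer: S ⇒ b S b ⇒ b b b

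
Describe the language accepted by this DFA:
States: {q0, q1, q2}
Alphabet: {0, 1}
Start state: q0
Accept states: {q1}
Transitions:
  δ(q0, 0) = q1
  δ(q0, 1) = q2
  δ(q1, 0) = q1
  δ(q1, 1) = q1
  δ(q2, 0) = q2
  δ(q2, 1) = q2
Analyzing the DFA structure:
Start state: q0
Accept states: {q1}
Interpreting what each state remembers (checking against the transitions):
  q0: nothing has been read yet
  q1: the first symbol was 0
  q2: the first symbol was 1 (trap state)
  δ(q0, 0): in q0 (nothing has been read yet), after reading 0 we have: the first symbol was 0 → q1
  δ(q0, 1): in q0 (nothing has been read yet), after reading 1 we have: the first symbol was 1 (trap state) → q2
  δ(q1, 0): in q1 (the first symbol was 0), after reading 0 we have: the first symbol was 0 → q1
  δ(q1, 1): in q1 (the first symbol was 0), after reading 1 we have: the first symbol was 0 → q1
  δ(q2, 0): in q2 (the first symbol was 1 (trap state)), after reading 0 we have: the first symbol was 1 (trap state) → q2
  δ(q2, 1): in q2 (the first symbol was 1 (trap state)), after reading 1 we have: the first symbol was 1 (trap state) → q2
A string is accepted iff it ends in {q1}, i.e. the first symbol was 0.
Language: All binary strings starting with 0

Final answer: All binary strings starting with 0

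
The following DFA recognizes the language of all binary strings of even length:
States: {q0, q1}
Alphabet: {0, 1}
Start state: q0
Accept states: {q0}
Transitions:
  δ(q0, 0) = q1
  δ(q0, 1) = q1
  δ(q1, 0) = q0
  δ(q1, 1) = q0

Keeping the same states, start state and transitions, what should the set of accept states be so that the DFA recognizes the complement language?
The DFA is complete (every state has a transition on every symbol), so the complement
is recognized by the same DFA with accepting and non-accepting states swapped.
Original accept states: {q0}
Complement accept states = All states - Original accept states
= {q0, q1} - {q0}
= {q1}
Complement language: strings of ODD length

Final answer: {q1}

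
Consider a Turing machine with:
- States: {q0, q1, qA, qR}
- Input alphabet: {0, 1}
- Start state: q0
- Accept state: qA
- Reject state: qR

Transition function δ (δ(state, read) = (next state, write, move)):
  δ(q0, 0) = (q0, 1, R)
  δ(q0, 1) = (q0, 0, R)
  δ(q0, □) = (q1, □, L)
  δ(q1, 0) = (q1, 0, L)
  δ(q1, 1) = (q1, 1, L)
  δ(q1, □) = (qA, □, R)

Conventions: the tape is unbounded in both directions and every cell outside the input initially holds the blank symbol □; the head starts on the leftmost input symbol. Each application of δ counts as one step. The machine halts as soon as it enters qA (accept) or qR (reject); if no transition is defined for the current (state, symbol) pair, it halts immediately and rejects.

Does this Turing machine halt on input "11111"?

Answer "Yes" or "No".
Step 0: [q0]11111 (head at position 0)
Step 1: δ(q0, 1) = (q0, 0, R)  ⊢  0[q0]1111 (head at position 1)
Step 2: δ(q0, 1) = (q0, 0, R)  ⊢  00[q0]111 (head at position 2)
Step 3: δ(q0, 1) = (q0, 0, R)  ⊢  000[q0]11 (head at position 3)
Step 4: δ(q0, 1) = (q0, 0, R)  ⊢  0000[q0]1 (head at position 4)
Step 5: δ(q0, 1) = (q0, 0, R)  ⊢  00000[q0]□ (head at position 5)
Step 6: δ(q0, □) = (q1, □, L)  ⊢  0000[q1]0□ (head at position 4)
Step 7: δ(q1, 0) = (q1, 0, L)  ⊢  000[q1]00□ (head at position 3)
Step 8: δ(q1, 0) = (q1, 0, L)  ⊢  00[q1]000□ (head at position 2)
Step 9: δ(q1, 0) = (q1, 0, L)  ⊢  0[q1]0000□ (head at position 1)
Step 10: δ(q1, 0) = (q1, 0, L)  ⊢  [q1]00000□ (head at position 0)
Step 11: δ(q1, 0) = (q1, 0, L)  ⊢  [q1]□00000□ (head at position -1)
Step 12: δ(q1, □) = (qA, □, R)  ⊢  □[qA]00000□ (head at position 0)
The machine is in qA, so it halts and accepts.
It halts after 12 steps.

Final answer: Yes - halts after 12 steps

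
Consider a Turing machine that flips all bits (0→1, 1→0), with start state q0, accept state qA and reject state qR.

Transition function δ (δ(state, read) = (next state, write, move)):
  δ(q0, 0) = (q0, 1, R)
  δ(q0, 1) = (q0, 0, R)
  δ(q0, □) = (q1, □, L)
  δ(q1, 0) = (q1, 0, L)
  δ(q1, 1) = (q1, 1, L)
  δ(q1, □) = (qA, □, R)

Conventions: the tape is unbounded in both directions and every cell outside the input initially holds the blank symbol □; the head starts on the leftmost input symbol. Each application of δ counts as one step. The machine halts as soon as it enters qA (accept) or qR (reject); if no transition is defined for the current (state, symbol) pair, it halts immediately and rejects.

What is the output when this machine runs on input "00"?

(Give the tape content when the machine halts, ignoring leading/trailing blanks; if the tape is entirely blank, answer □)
Step 0: [q0]00 (head at position 0)
Step 1: δ(q0, 0) = (q0, 1, R)  ⊢  1[q0]0 (head at position 1)
Step 2: δ(q0, 0) = (q0, 1, R)  ⊢  11[q0]□ (head at position 2)
Step 3: δ(q0, □) = (q1, □, L)  ⊢  1[q1]1□ (head at position 1)
Step 4: δ(q1, 1) = (q1, 1, L)  ⊢  [q1]11□ (head at position 0)
Step 5: δ(q1, 1) = (q1, 1, L)  ⊢  [q1]□11□ (head at position -1)
Step 6: δ(q1, □) = (qA, □, R)  ⊢  □[qA]11□ (head at position 0)
The machine is in qA, so it halts and accepts.
Tape content when halted (ignoring surrounding blanks): 11

Final answer: Output: 11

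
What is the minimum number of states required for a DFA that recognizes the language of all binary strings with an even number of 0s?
Language: binary strings with an even number of 0s
Lower bound (Myhill–Nerode): the prefixes ε, 0 are pairwise distinguishable:
  ε vs 0: suffix ε distinguishes them (ε has zero 0s (accepted), 0 has one 0 (rejected))
So any DFA needs at least 2 states.
Upper bound: a DFA with 2 states exists (one state per class above).
Minimum states: 2

Final answer: 2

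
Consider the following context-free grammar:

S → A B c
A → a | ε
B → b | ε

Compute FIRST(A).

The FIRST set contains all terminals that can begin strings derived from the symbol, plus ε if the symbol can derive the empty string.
A → a contributes a; A → ε makes A nullable, contributing ε. FIRST(A) = {a, ε}.

Final answer: {a, ε}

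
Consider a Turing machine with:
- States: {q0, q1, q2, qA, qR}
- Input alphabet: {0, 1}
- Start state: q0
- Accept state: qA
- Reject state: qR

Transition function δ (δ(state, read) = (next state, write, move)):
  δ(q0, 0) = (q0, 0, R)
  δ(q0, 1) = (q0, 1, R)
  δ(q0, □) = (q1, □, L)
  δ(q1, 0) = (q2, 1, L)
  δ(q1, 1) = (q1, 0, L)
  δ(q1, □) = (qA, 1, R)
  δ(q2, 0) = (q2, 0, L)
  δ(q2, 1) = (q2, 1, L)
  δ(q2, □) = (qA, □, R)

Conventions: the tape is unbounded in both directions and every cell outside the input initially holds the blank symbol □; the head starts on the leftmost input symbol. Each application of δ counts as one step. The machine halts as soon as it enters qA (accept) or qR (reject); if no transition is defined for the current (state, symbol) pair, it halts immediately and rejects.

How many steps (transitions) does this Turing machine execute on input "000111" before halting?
Step 0: [q0]000111 (head at position 0)
Step 1: δ(q0, 0) = (q0, 0, R)  ⊢  0[q0]00111 (head at position 1)
Step 2: δ(q0, 0) = (q0, 0, R)  ⊢  00[q0]0111 (head at position 2)
Step 3: δ(q0, 0) = (q0, 0, R)  ⊢  000[q0]111 (head at position 3)
Step 4: δ(q0, 1) = (q0, 1, R)  ⊢  0001[q0]11 (head at position 4)
Step 5: δ(q0, 1) = (q0, 1, R)  ⊢  00011[q0]1 (head at position 5)
Step 6: δ(q0, 1) = (q0, 1, R)  ⊢  000111[q0]□ (head at position 6)
Step 7: δ(q0, □) = (q1, □, L)  ⊢  00011[q1]1□ (head at position 5)
Step 8: δ(q1, 1) = (q1, 0, L)  ⊢  0001[q1]10□ (head at position 4)
Step 9: δ(q1, 1) = (q1, 0, L)  ⊢  000[q1]100□ (head at position 3)
Step 10: δ(q1, 1) = (q1, 0, L)  ⊢  00[q1]0000□ (head at position 2)
Step 11: δ(q1, 0) = (q2, 1, L)  ⊢  0[q2]01000□ (head at position 1)
Step 12: δ(q2, 0) = (q2, 0, L)  ⊢  [q2]001000□ (head at position 0)
Step 13: δ(q2, 0) = (q2, 0, L)  ⊢  [q2]□001000□ (head at position -1)
Step 14: δ(q2, □) = (qA, □, R)  ⊢  □[qA]001000□ (head at position 0)
The machine is in qA, so it halts and accepts.
Number of transitions executed: 14.

Final answer: 14 steps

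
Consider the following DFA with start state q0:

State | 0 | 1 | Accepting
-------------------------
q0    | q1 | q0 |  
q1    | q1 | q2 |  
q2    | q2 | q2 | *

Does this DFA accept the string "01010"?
Start in q0.
Read '0': q0 → q1
Read '1': q1 → q2
Read '0': q2 → q2
Read '1': q2 → q2
Read '0': q2 → q2
Final state q2 is accepting, so the string is accepted.

Final answer: Yes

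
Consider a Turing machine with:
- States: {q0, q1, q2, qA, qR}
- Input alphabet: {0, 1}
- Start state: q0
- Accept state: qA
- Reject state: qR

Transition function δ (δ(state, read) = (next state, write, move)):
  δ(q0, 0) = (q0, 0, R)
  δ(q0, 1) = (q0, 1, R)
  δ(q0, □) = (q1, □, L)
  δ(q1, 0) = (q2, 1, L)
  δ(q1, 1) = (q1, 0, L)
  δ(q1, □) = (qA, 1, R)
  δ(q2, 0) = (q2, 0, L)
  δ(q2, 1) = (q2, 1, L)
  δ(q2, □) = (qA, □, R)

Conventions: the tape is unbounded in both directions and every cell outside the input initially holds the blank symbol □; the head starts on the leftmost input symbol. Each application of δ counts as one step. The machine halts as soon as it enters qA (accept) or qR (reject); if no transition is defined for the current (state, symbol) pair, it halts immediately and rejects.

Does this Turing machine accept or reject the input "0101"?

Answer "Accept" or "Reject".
Step 0: [q0]0101 (head at position 0)
Step 1: δ(q0, 0) = (q0, 0, R)  ⊢  0[q0]101 (head at position 1)
Step 2: δ(q0, 1) = (q0, 1, R)  ⊢  01[q0]01 (head at position 2)
Step 3: δ(q0, 0) = (q0, 0, R)  ⊢  010[q0]1 (head at position 3)
Step 4: δ(q0, 1) = (q0, 1, R)  ⊢  0101[q0]□ (head at position 4)
Step 5: δ(q0, □) = (q1, □, L)  ⊢  010[q1]1□ (head at position 3)
Step 6: δ(q1, 1) = (q1, 0, L)  ⊢  01[q1]00□ (head at position 2)
Step 7: δ(q1, 0) = (q2, 1, L)  ⊢  0[q2]110□ (head at position 1)
Step 8: δ(q2, 1) = (q2, 1, L)  ⊢  [q2]0110□ (head at position 0)
Step 9: δ(q2, 0) = (q2, 0, L)  ⊢  [q2]□0110□ (head at position -1)
Step 10: δ(q2, □) = (qA, □, R)  ⊢  □[qA]0110□ (head at position 0)
The machine is in qA, so it halts and accepts.

Final answer: Accept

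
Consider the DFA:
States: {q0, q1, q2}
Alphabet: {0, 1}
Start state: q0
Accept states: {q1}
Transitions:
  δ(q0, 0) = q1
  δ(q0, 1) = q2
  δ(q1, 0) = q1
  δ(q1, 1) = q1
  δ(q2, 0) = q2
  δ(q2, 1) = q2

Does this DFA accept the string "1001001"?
Processing string "1001001":
  q0 --1--> q2
  q2 --0--> q2
  q2 --0--> q2
  q2 --1--> q2
  q2 --0--> q2
  q2 --0--> q2
  q2 --1--> q2
Final state: q2
Accept states: {q1}
q2 is not an accept state, so the string is rejected.

Final answer: No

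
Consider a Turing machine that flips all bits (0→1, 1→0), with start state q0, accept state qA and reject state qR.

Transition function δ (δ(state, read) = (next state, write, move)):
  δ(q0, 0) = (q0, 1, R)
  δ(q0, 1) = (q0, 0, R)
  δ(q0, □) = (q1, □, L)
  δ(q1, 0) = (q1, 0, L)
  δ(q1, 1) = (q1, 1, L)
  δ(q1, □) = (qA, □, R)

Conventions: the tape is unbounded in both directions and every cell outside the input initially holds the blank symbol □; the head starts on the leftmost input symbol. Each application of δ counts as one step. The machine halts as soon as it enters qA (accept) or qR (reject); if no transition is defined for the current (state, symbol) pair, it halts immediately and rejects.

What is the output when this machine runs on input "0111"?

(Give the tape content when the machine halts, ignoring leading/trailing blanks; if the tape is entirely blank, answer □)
Step 0: [q0]0111 (head at position 0)
Step 1: δ(q0, 0) = (q0, 1, R)  ⊢  1[q0]111 (head at position 1)
Step 2: δ(q0, 1) = (q0, 0, R)  ⊢  10[q0]11 (head at position 2)
Step 3: δ(q0, 1) = (q0, 0, R)  ⊢  100[q0]1 (head at position 3)
Step 4: δ(q0, 1) = (q0, 0, R)  ⊢  1000[q0]□ (head at position 4)
Step 5: δ(q0, □) = (q1, □, L)  ⊢  100[q1]0□ (head at position 3)
Step 6: δ(q1, 0) = (q1, 0, L)  ⊢  10[q1]00□ (head at position 2)
Step 7: δ(q1, 0) = (q1, 0, L)  ⊢  1[q1]000□ (head at position 1)
Step 8: δ(q1, 0) = (q1, 0, L)  ⊢  [q1]1000□ (head at position 0)
Step 9: δ(q1, 1) = (q1, 1, L)  ⊢  [q1]□1000□ (head at position -1)
Step 10: δ(q1, □) = (qA, □, R)  ⊢  □[qA]1000□ (head at position 0)
The machine is in qA, so it halts and accepts.
Tape content when halted (ignoring surrounding blanks): 1000

Final answer: Output: 1000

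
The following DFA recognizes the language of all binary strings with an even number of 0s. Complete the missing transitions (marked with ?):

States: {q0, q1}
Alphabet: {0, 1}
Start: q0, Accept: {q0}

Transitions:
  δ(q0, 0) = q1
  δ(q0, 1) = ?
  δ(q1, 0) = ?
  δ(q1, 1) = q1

What each state remembers (consistent with the given transitions and accept states):
  q0: an even number of 0s has been read so far
  q1: an odd number of 0s has been read so far
Filling in the missing entries:
  δ(q0, 1): in q0 (an even number of 0s has been read so far), after reading 1 we have: an even number of 0s has been read so far → q0
  δ(q1, 0): in q1 (an odd number of 0s has been read so far), after reading 0 we have: an even number of 0s has been read so far → q0

Final answer: δ(q0, 1) = q0; δ(q1, 0) = q0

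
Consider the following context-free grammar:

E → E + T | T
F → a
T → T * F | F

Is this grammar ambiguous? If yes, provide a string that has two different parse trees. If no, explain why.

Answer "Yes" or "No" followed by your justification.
This is the standard stratified expression grammar: '+' is introduced only by the left-recursive rule E → E + T and '*' only by the left-recursive rule T → T * F, with F → a. For any string, the last '+' must be the one produced at the root E (everything after it is a T containing no '+'), and likewise within each T the last '*' is produced at its root. This fixes the parse tree uniquely (left-associative, '*' binding tighter than '+'), so every string has exactly one parse tree.

Final answer: No - the grammar is unambiguous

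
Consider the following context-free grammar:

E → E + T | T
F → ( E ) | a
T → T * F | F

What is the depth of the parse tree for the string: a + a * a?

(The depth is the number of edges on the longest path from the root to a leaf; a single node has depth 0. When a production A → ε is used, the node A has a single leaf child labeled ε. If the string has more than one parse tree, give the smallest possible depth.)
The grammar is unambiguous; the parse tree of a + a * a is:
E → E + T at the root (depth 0).
  Left E (depth 1) → T (2) → F (3) → a (4).
  Right T (depth 1) → T * F; that T (2) → F (3) → a (4); F (2) → a (3).
The longest root-to-leaf paths have 4 edges.
Depth = 4.

Final answer: 4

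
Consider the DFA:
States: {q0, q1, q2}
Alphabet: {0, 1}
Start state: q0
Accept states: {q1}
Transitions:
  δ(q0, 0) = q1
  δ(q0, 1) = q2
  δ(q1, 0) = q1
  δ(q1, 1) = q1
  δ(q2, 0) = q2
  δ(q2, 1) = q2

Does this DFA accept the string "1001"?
Processing string "1001":
  q0 --1--> q2
  q2 --0--> q2
  q2 --0--> q2
  q2 --1--> q2
Final state: q2
Accept states: {q1}
q2 is not an accept state, so the string is rejected.

Final answer: No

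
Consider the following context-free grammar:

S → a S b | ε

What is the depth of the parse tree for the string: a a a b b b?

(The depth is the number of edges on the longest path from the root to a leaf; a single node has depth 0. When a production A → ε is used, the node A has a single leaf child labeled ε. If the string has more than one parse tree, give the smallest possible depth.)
The only parse tree applies S → a S b 3 times (once per matching a…b pair) and then S → ε.
The S nodes sit at depths 0, 1, …, 3; the innermost S (depth 3) has the single child ε at depth 4.
The terminal leaves a, b are at depths 1..3, so the longest root-to-leaf path is S → S → … → S → ε with 4 edges.
Depth = 4.

Final answer: 4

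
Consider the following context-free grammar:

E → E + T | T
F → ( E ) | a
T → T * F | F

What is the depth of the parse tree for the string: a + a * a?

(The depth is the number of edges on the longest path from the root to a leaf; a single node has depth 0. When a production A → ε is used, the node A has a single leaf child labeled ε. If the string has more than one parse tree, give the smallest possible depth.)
The grammar is unambiguous; the parse tree of a + a * a is:
E → E + T at the root (depth 0).
  Left E (depth 1) → T (2) → F (3) → a (4).
  Right T (depth 1) → T * F; that T (2) → F (3) → a (4); F (2) → a (3).
The longest root-to-leaf paths have 4 edges.
Depth = 4.

Final answer: 4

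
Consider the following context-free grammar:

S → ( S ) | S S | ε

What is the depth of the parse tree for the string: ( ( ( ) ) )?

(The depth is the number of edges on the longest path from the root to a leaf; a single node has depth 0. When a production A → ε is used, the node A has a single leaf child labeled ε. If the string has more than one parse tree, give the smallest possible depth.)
The string is 3 nested pairs. The shallowest parse tree applies S → ( S ) 3 times (one node per nested pair, each a child of the previous) and then S → ε in the middle.
S nodes at depths 0..3, ε leaf at depth 4; parentheses leaves are at depths 1..3.
(Using S → S S with an S → ε child anywhere only adds levels, so it cannot give a shallower tree.)
Depth = 4.

Final answer: 4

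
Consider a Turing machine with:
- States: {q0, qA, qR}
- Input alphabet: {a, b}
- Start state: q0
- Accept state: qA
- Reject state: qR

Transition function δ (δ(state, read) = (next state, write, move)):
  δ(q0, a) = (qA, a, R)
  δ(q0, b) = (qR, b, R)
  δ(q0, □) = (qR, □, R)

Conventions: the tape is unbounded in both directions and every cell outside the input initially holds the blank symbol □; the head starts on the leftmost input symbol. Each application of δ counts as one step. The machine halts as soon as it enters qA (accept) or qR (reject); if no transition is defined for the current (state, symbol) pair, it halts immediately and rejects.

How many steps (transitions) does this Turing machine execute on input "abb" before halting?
Step 0: [q0]abb (head at position 0)
Step 1: δ(q0, a) = (qA, a, R)  ⊢  a[qA]bb (head at position 1)
The machine is in qA, so it halts and accepts.
Number of transitions executed: 1.

Final answer: 1 steps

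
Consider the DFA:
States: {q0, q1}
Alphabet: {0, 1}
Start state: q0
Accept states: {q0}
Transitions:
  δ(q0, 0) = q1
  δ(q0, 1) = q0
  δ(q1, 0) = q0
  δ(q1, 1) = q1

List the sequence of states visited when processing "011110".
Starting at q0
Read '0': q0 -> q1
Read '1': q1 -> q1
Read '1': q1 -> q1
Read '1': q1 -> q1
Read '1': q1 -> q1
Read '0': q1 -> q0

Final answer: q0 -> q1 -> q1 -> q1 -> q1 -> q1 -> q0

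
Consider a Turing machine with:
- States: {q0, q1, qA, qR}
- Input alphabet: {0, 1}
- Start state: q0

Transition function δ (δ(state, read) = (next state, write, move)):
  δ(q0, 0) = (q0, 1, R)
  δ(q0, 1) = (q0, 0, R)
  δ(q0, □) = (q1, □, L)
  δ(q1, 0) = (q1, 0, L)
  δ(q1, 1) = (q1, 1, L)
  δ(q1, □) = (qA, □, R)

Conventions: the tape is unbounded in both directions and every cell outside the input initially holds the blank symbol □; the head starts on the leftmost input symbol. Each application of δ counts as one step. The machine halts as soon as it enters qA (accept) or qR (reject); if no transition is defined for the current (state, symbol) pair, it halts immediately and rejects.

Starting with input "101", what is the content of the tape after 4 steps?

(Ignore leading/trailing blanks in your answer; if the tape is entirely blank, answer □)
Step 0: [q0]101 (head at position 0)
Step 1: δ(q0, 1) = (q0, 0, R)  ⊢  0[q0]01 (head at position 1)
Step 2: δ(q0, 0) = (q0, 1, R)  ⊢  01[q0]1 (head at position 2)
Step 3: δ(q0, 1) = (q0, 0, R)  ⊢  010[q0]□ (head at position 3)
Step 4: δ(q0, □) = (q1, □, L)  ⊢  01[q1]0□ (head at position 2)
Tape after 4 steps (ignoring surrounding blanks): 010

Final answer: Tape: 010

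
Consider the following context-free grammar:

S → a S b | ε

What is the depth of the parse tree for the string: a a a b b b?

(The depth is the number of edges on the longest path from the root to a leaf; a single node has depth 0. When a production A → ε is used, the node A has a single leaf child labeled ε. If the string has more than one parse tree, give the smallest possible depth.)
The only parse tree applies S → a S b 3 times (once per matching a…b pair) and then S → ε.
The S nodes sit at depths 0, 1, …, 3; the innermost S (depth 3) has the single child ε at depth 4.
The terminal leaves a, b are at depths 1..3, so the longest root-to-leaf path is S → S → … → S → ε with 4 edges.
Depth = 4.

Final answer: 4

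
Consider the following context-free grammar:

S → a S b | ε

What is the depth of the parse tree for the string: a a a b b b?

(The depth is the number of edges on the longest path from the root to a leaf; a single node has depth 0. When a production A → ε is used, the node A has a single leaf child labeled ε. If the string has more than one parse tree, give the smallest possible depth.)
The only parse tree applies S → a S b 3 times (once per matching a…b pair) and then S → ε.
The S nodes sit at depths 0, 1, …, 3; the innermost S (depth 3) has the single child ε at depth 4.
The terminal leaves a, b are at depths 1..3, so the longest root-to-leaf path is S → S → … → S → ε with 4 edges.
Depth = 4.

Final answer: 4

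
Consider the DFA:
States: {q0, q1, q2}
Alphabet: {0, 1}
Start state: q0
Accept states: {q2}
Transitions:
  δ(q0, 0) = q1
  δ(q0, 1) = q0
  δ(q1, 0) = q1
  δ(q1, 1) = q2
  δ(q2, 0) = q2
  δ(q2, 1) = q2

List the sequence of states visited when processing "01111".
Starting at q0
Read '0': q0 -> q1
Read '1': q1 -> q2
Read '1': q2 -> q2
Read '1': q2 -> q2
Read '1': q2 -> q2

Final answer: q0 -> q1 -> q2 -> q2 -> q2 -> q2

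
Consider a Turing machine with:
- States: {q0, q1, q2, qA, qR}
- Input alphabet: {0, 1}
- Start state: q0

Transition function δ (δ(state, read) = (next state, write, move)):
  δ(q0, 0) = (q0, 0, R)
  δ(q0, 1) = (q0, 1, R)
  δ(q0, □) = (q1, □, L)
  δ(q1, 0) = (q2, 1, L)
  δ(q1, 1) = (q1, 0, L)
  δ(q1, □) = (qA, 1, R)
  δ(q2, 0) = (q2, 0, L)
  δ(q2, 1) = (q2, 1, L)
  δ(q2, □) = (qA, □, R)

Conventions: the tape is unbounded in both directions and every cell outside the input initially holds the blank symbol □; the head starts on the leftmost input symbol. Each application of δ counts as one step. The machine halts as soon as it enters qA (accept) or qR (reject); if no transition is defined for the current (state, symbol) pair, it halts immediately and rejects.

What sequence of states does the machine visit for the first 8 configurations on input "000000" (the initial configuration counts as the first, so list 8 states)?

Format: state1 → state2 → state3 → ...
Step 0: [q0]000000 (head at position 0)
Step 1: δ(q0, 0) = (q0, 0, R)  ⊢  0[q0]00000 (head at position 1)
Step 2: δ(q0, 0) = (q0, 0, R)  ⊢  00[q0]0000 (head at position 2)
Step 3: δ(q0, 0) = (q0, 0, R)  ⊢  000[q0]000 (head at position 3)
Step 4: δ(q0, 0) = (q0, 0, R)  ⊢  0000[q0]00 (head at position 4)
Step 5: δ(q0, 0) = (q0, 0, R)  ⊢  00000[q0]0 (head at position 5)
Step 6: δ(q0, 0) = (q0, 0, R)  ⊢  000000[q0]□ (head at position 6)
Step 7: δ(q0, □) = (q1, □, L)  ⊢  00000[q1]0□ (head at position 5)
Reading off the states of these 8 configurations: q0 → q0 → q0 → q0 → q0 → q0 → q0 → q1

Final answer: q0 → q0 → q0 → q0 → q0 → q0 → q0 → q1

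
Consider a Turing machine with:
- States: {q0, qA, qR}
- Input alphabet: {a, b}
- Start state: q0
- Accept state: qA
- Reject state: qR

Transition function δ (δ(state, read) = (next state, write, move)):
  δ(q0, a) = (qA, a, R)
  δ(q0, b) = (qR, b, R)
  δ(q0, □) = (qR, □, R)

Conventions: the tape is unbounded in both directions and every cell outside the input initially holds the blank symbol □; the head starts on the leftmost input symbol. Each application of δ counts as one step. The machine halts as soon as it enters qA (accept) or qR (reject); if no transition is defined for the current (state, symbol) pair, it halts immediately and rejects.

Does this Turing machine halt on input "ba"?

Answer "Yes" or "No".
Step 0: [q0]ba (head at position 0)
Step 1: δ(q0, b) = (qR, b, R)  ⊢  b[qR]a (head at position 1)
The machine is in qR, so it halts and rejects.
It halts after 1 steps.

Final answer: Yes - halts after 1 steps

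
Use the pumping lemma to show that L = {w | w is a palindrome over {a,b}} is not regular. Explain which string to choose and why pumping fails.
Language: L = {w | w is a palindrome over {a,b}} (strings that read the same forwards and backwards)
Step 1: Assume for contradiction that L is regular, with pumping length p.
Step 2: Choose s = a^p b a^p. Then s ∈ L (it reads the same forwards and backwards) and |s| ≥ p.
Step 3: Consider any decomposition s = xyz with |xy| ≤ p and |y| > 0. Since |xy| ≤ p and the first p symbols of s are all a's, y = a^k for some k with 1 ≤ k ≤ p.
Step 4: Pumping up (i = 2): xy²z = a^(p+k) b a^p. Its reverse is a^p b a^(p+k) ≠ a^(p+k) b a^p (the single b is no longer in the middle), so xy²z is not a palindrome and xy²z ∉ L.
This contradicts the pumping lemma, so L is not regular.

Final answer: Choose s = a^p b a^p. Since |xy| ≤ p, y = a^k with k ≥ 1. Then xy²z = a^(p+k) b a^p is not a palindrome, so ∉ L.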